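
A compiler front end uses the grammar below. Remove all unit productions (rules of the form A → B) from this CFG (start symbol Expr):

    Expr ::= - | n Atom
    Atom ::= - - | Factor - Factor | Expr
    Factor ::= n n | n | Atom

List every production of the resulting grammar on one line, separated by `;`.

Expr ::= - | n Atom; Atom ::= - - | Factor - Factor | - | n Atom; Factor ::= - - | Factor - Factor | n n | n | - | n Atom

Unit pairs: Atom ⇒* {Expr}; Factor ⇒* {Atom, Expr}.
For every A with A ⇒* B via unit rules, add B's non-unit alternatives to A; then delete every rule of the form X → Y.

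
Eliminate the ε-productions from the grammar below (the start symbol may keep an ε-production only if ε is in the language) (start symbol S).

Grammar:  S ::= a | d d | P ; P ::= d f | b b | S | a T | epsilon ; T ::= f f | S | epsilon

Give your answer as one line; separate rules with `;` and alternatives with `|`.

S ::= a | d d | P | ε; P ::= d f | b b | S | a T | a; T ::= f f | S

Nullable nonterminals: {P, S, T}.
ε ∈ L(G) since S is nullable, so keep S → ε.
For each production, add variants omitting each subset of nullable occurrences: P → a T gives a T | a.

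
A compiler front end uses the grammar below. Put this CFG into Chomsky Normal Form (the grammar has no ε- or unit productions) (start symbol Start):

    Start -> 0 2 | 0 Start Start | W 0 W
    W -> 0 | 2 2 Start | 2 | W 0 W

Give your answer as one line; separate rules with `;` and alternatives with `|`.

Start -> X1 X2 | X1 Y1 | W Y2; W -> 0 | X2 Y3 | 2 | W Y4; X1 -> 0; X2 -> 2; Y1 -> Start Start; Y2 -> X1 W; Y3 -> X2 Start; Y4 -> X1 W

Introduce a nonterminal for each terminal appearing in a rule of length ≥ 2: X1 → 0, X2 → 2.
Binarize each right-hand side of length ≥ 3 by chaining fresh nonterminals (Y1, Y2, …): affected rules were Start → X1 Start Start; Start → W X1 W; W → X2 X2 Start; W → W X1 W.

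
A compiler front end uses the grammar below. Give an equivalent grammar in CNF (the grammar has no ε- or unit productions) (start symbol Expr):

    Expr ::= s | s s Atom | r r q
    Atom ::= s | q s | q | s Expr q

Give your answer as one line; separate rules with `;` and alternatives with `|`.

Expr ::= s | X1 Y1 | X2 Y2; Atom ::= s | X3 X1 | q | X1 Y3; X1 ::= s; X2 ::= r; X3 ::= q; Y1 ::= X1 Atom; Y2 ::= X2 X3; Y3 ::= Expr X3

Introduce a nonterminal for each terminal appearing in a rule of length ≥ 2: X1 → s, X2 → r, X3 → q.
Binarize each right-hand side of length ≥ 3 by chaining fresh nonterminals (Y1, Y2, …): affected rules were Expr → X1 X1 Atom; Expr → X2 X2 X3; Atom → X1 Expr X3.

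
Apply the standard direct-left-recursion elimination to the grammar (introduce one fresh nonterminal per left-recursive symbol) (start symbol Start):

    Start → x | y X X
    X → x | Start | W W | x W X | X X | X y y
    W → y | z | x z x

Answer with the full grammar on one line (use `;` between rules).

Start → x | y X X; X → x X1 | Start X1 | W W X1 | x W X X1; W → y | z | x z x; X1 → X X1 | y y X1 | ε

Left recursion appears on X.
For X: α = {X, y y}, β = {x, Start, W W, x W X}. Rewrite as X → β X1 and X1 → α X1 | ε.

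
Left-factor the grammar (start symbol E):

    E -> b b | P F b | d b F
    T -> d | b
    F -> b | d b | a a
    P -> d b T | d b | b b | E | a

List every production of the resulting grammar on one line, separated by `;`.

P has alternatives sharing prefix 'd b': factor to P → d b P' with P' → T | ε.

E -> b b | P F b | d b F; T -> d | b; F -> b | d b | a a; P -> b b | E | a | d b P'; P' -> T | ε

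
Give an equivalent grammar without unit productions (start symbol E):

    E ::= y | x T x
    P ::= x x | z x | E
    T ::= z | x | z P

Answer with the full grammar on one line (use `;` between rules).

Unit pairs: P ⇒* {E}.
Replace each nonterminal's rules with the union of the non-unit rules of every nonterminal it unit-derives.

E ::= y | x T x; P ::= y | x T x | x x | z x; T ::= z | x | z P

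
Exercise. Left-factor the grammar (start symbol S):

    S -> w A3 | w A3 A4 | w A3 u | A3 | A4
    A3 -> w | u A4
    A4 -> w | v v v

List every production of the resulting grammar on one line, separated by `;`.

S -> A3 | A4 | w A3 S'; A3 -> w | u A4; A4 -> w | v v v; S' -> epsilon | A4 | u

S has alternatives sharing prefix 'w A3': factor to S → w A3 S' with S' → ε | A4 | u.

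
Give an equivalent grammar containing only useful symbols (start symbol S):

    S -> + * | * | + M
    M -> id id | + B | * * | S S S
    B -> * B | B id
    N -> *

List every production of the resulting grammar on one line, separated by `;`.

S -> + * | * | + M; M -> id id | * * | S S S

Generating nonterminals: {M, N, S}.
Reachable from S after that: {M, S}.
Removed useless symbols: {B, N} and every production mentioning them.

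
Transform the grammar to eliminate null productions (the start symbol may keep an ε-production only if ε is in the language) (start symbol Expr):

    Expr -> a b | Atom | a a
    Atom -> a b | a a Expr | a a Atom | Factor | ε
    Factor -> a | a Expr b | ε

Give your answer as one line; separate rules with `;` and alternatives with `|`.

Nullable set = {Atom, Expr, Factor}.
ε ∈ L(G) since Expr is nullable, so keep Expr → ε.
Expand every rule over subsets of its nullable positions: Atom → a a Expr gives a a Expr | a a. Factor → a Expr b gives a Expr b | a b.

Expr -> a b | Atom | a a | ε; Atom -> a b | a a Expr | a a | a a Atom | Factor; Factor -> a | a Expr b | a b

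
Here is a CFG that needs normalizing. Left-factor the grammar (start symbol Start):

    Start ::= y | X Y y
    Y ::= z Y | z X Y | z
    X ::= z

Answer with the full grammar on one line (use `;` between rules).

Y has alternatives sharing prefix 'z': factor to Y → z Y1 with Y1 → Y | X Y | ε.

Start ::= y | X Y y; Y ::= z Y1; X ::= z; Y1 ::= Y | X Y | epsilon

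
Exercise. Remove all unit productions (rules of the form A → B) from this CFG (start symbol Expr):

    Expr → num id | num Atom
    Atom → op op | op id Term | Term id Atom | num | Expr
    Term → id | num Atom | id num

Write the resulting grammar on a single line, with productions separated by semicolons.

Unit pairs: Atom ⇒* {Expr}.
For every A with A ⇒* B via unit rules, add B's non-unit alternatives to A; then delete every rule of the form X → Y.

Expr → num id | num Atom; Atom → op op | op id Term | Term id Atom | num | num id | num Atom; Term → id | num Atom | id num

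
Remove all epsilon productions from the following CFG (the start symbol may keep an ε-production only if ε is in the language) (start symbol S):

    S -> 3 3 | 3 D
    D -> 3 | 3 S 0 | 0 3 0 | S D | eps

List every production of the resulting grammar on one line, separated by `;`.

The nullable symbols are {D}.
ε ∉ L(G), so no ε-production is kept.
Add the nullable-subset variants: S → 3 D gives 3 D | 3. D → S D gives S D | S.

S -> 3 3 | 3 D | 3; D -> 3 | 3 S 0 | 0 3 0 | S D | S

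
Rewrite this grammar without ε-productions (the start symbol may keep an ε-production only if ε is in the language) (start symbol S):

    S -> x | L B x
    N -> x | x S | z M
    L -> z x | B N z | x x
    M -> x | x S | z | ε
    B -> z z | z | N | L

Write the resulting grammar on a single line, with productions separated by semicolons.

S -> x | L B x; N -> x | x S | z M | z; L -> z x | B N z | x x; M -> x | x S | z; B -> z z | z | N | L

The nullable symbols are {M}.
ε ∉ L(G), so no ε-production is kept.
Expand every rule over subsets of its nullable positions: N → z M gives z M | z.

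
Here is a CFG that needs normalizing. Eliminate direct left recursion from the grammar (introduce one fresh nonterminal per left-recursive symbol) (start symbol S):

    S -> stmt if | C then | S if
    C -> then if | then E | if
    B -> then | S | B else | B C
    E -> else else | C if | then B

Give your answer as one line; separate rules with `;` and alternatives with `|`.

Directly left-recursive nonterminals: S, B.
For S: α = {if}, β = {stmt if, C then}. Rewrite as S → β S' and S' → α S' | ε.
For B: α = {else, C}, β = {then, S}. Rewrite as B → β B' and B' → α B' | ε.

S -> stmt if S' | C then S'; C -> then if | then E | if; B -> then B' | S B'; E -> else else | C if | then B; S' -> if S' | ε; B' -> else B' | C B' | ε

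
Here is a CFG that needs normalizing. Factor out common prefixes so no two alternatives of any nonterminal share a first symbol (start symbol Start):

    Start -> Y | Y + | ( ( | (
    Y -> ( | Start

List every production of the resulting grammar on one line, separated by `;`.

Start -> Y Start1 | ( Start2; Y -> ( | Start; Start1 -> ε | +; Start2 -> ( | ε

Start has alternatives sharing prefix 'Y': factor to Start → Y Start1 with Start1 → ε | +.
Start has alternatives sharing prefix '(': factor to Start → ( Start2 with Start2 → ( | ε.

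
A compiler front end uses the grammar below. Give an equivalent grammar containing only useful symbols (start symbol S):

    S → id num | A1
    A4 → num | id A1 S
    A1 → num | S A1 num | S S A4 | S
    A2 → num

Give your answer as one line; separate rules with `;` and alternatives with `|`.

S → id num | A1; A4 → num | id A1 S; A1 → num | S A1 num | S S A4 | S

Generating nonterminals: {A1, A2, A4, S}.
Reachable from S after that: {A1, A4, S}.
Removed useless symbols: {A2} and every production mentioning them.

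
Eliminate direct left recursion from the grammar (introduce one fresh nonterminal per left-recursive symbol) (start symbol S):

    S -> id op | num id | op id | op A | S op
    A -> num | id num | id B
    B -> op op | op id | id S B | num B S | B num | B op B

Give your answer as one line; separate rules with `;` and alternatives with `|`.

Directly left-recursive nonterminals: S, B.
For S: α = {op}, β = {id op, num id, op id, op A}. Rewrite as S → β S' and S' → α S' | ε.
For B: α = {num, op B}, β = {op op, op id, id S B, num B S}. Rewrite as B → β B' and B' → α B' | ε.

S -> id op S' | num id S' | op id S' | op A S'; A -> num | id num | id B; B -> op op B' | op id B' | id S B B' | num B S B'; S' -> op S' | ε; B' -> num B' | op B B' | ε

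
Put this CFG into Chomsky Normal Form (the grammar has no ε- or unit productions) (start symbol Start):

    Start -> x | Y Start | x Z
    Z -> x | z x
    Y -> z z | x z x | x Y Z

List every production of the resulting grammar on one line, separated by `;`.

Start -> x | Y Start | X1 Z; Z -> x | X2 X1; Y -> X2 X2 | X1 Y1 | X1 Y2; X1 -> x; X2 -> z; Y1 -> X2 X1; Y2 -> Y Z

Introduce a nonterminal for each terminal appearing in a rule of length ≥ 2: X1 → x, X2 → z.
Binarize each right-hand side of length ≥ 3 by chaining fresh nonterminals (Y1, Y2, …): affected rules were Y → X1 X2 X1; Y → X1 Y Z.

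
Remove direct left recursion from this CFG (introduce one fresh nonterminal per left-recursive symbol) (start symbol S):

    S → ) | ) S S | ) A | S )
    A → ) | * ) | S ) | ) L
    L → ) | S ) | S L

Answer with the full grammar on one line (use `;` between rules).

S → ) S' | ) S S S' | ) A S'; A → ) | * ) | S ) | ) L; L → ) | S ) | S L; S' → ) S' | ε

S is directly left-recursive.
For S: α = {)}, β = {), ) S S, ) A}. Rewrite as S → β S' and S' → α S' | ε.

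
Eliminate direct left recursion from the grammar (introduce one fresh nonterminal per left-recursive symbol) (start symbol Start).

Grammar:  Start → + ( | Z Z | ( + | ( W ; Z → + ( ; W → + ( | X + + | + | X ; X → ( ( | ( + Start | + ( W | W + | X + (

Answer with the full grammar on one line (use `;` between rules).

Start → + ( | Z Z | ( + | ( W; Z → + (; W → + ( | X + + | + | X; X → ( ( X1 | ( + Start X1 | + ( W X1 | W + X1; X1 → + ( X1 | eps

X is directly left-recursive.
For X: α = {+ (}, β = {( (, ( + Start, + ( W, W +}. Rewrite as X → β X1 and X1 → α X1 | ε.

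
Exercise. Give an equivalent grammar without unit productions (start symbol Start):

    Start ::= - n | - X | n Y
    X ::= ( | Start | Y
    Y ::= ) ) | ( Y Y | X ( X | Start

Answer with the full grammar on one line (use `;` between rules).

Unit pairs: X ⇒* {Start, Y}; Y ⇒* {Start}.
Replace each nonterminal's rules with the union of the non-unit rules of every nonterminal it unit-derives.

Start ::= - n | - X | n Y; X ::= - n | - X | n Y | ( | ) ) | ( Y Y | X ( X; Y ::= - n | - X | n Y | ) ) | ( Y Y | X ( X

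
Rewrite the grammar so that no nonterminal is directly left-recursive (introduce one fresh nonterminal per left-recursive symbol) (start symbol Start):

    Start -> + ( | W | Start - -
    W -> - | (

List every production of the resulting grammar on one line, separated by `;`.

Start -> + ( Start1 | W Start1; W -> - | (; Start1 -> - - Start1 | eps

Start is directly left-recursive.
For Start: α = {- -}, β = {+ (, W}. Rewrite as Start → β Start1 and Start1 → α Start1 | ε.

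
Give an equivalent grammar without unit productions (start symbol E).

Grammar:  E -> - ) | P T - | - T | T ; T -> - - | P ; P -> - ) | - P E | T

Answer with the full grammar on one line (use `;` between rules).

Unit pairs: E ⇒* {P, T}; P ⇒* {T}; T ⇒* {P}.
For each unit pair (A, B), copy every non-unit production of B to A, then drop all unit productions.

E -> - ) | P T - | - T | - P E | - -; T -> - ) | - P E | - -; P -> - ) | - P E | - -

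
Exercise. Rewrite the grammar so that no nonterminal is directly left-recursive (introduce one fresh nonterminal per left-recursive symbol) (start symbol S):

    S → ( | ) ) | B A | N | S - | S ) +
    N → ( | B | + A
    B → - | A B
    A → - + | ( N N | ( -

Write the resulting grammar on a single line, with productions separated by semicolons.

Directly left-recursive nonterminal: S.
For S: α = {-, ) +}, β = {(, ) ), B A, N}. Rewrite as S → β S' and S' → α S' | ε.

S → ( S' | ) ) S' | B A S' | N S'; N → ( | B | + A; B → - | A B; A → - + | ( N N | ( -; S' → - S' | ) + S' | ε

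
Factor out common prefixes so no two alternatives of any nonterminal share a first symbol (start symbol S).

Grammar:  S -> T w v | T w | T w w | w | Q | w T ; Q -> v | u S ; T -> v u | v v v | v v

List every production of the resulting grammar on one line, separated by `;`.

S -> Q | T w S' | w S''; Q -> v | u S; T -> v T'; S' -> v | ε | w; S'' -> ε | T; T' -> u | v T''; T'' -> v | ε

S has alternatives sharing prefix 'T w': factor to S → T w S' with S' → v | ε | w.
S has alternatives sharing prefix 'w': factor to S → w S'' with S'' → ε | T.
T has alternatives sharing prefix 'v': factor to T → v T' with T' → u | v v | v.
T' has alternatives sharing prefix 'v': factor to T' → v T'' with T'' → v | ε.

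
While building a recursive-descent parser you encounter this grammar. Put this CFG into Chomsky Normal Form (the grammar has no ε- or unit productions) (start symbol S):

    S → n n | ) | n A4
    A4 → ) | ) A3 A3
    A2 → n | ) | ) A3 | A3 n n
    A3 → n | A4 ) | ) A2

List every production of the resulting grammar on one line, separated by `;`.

S → X1 X1 | ) | X1 A4; A4 → ) | X2 Y1; A2 → n | ) | X2 A3 | A3 Y2; A3 → n | A4 X2 | X2 A2; X1 → n; X2 → ); Y1 → A3 A3; Y2 → X1 X1

Introduce a nonterminal for each terminal appearing in a rule of length ≥ 2: X1 → n, X2 → ).
Binarize each right-hand side of length ≥ 3 by chaining fresh nonterminals (Y1, Y2, …): affected rules were A4 → X2 A3 A3; A2 → A3 X1 X1.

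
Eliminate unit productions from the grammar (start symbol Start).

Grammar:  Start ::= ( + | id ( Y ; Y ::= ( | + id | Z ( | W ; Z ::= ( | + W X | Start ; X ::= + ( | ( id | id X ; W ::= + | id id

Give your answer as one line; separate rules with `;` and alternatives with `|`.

Unit pairs: Y ⇒* {W}; Z ⇒* {Start}.
Replace each nonterminal's rules with the union of the non-unit rules of every nonterminal it unit-derives.

Start ::= ( + | id ( Y; Y ::= + | id id | ( | + id | Z (; Z ::= ( | + W X | ( + | id ( Y; X ::= + ( | ( id | id X; W ::= + | id id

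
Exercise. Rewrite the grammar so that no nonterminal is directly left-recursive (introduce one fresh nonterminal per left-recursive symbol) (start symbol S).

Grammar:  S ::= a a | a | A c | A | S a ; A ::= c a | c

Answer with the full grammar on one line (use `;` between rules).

S ::= a a S' | a S' | A c S' | A S'; A ::= c a | c; S' ::= a S' | ε

S is directly left-recursive.
For S: α = {a}, β = {a a, a, A c, A}. Rewrite as S → β S' and S' → α S' | ε.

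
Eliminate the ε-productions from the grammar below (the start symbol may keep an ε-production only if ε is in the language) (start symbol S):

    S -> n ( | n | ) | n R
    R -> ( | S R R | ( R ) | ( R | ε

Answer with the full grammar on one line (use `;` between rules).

The nullable symbols are {R}.
ε ∉ L(G), so no ε-production is kept.
Expand every rule over subsets of its nullable positions: R → S R R gives S R R | S R | S. R → ( R ) gives ( R ) | ( ).

S -> n ( | n | ) | n R; R -> ( | S R R | S R | S | ( R ) | ( ) | ( R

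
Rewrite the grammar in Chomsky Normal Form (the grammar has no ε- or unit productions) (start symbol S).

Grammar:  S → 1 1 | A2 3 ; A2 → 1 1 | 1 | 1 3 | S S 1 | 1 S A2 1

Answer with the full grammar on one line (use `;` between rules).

Introduce a nonterminal for each terminal appearing in a rule of length ≥ 2: X1 → 1, X2 → 3.
Binarize each right-hand side of length ≥ 3 by chaining fresh nonterminals (Y1, Y2, …): affected rules were A2 → S S X1; A2 → X1 S A2 X1.

S → X1 X1 | A2 X2; A2 → X1 X1 | 1 | X1 X2 | S Y1 | X1 Y2; X1 → 1; X2 → 3; Y1 → S X1; Y2 → S Y3; Y3 → A2 X1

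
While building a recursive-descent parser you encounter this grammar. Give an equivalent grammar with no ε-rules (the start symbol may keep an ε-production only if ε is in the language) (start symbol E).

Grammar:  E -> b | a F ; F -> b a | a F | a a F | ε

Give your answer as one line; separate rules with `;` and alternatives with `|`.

E -> b | a F | a; F -> b a | a F | a | a a F | a a

Nullable nonterminals: {F}.
ε ∉ L(G), so no ε-production is kept.
For each production, add variants omitting each subset of nullable occurrences: E → a F gives a F | a. F → a F gives a F | a. F → a a F gives a a F | a a.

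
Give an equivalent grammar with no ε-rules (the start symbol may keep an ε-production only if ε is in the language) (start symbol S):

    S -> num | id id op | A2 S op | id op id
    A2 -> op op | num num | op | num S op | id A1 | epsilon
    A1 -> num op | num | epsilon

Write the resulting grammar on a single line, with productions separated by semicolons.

Nullable nonterminals: {A1, A2}.
ε ∉ L(G), so no ε-production is kept.
Add the nullable-subset variants: S → A2 S op gives A2 S op | S op. A2 → id A1 gives id A1 | id.

S -> num | id id op | A2 S op | S op | id op id; A2 -> op op | num num | op | num S op | id A1 | id; A1 -> num op | num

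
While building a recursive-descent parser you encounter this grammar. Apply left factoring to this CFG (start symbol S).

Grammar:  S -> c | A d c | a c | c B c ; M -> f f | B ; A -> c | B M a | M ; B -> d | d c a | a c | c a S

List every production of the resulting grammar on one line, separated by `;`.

S has alternatives sharing prefix 'c': factor to S → c S' with S' → ε | B c.
B has alternatives sharing prefix 'd': factor to B → d B' with B' → ε | c a.

S -> A d c | a c | c S'; M -> f f | B; A -> c | B M a | M; B -> a c | c a S | d B'; S' -> eps | B c; B' -> eps | c a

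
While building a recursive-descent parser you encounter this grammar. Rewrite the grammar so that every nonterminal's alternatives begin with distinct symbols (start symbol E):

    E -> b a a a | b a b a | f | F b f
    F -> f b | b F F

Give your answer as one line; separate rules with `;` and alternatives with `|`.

E has alternatives sharing prefix 'b a': factor to E → b a E' with E' → a a | b a.

E -> f | F b f | b a E'; F -> f b | b F F; E' -> a a | b a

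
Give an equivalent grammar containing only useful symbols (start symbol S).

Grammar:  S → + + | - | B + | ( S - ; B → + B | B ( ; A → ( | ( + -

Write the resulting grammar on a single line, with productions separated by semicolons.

S → + + | - | ( S -

Generating nonterminals: {A, S}.
Reachable from S after that: {S}.
Removed useless symbols: {A, B} and every production mentioning them.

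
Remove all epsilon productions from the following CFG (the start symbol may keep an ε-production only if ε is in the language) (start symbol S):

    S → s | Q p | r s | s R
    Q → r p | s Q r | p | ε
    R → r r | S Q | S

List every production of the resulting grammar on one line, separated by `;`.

Nullable nonterminals: {Q}.
ε ∉ L(G), so no ε-production is kept.
Add the nullable-subset variants: S → Q p gives Q p | p. Q → s Q r gives s Q r | s r. R → S Q gives S Q | S.

S → s | Q p | p | r s | s R; Q → r p | s Q r | s r | p; R → r r | S Q | S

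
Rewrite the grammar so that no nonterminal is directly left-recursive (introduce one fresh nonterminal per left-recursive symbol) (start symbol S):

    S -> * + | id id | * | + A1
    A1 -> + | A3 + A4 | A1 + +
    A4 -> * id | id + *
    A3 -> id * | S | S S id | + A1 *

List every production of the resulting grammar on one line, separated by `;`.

A1 is directly left-recursive.
For A1: α = {+ +}, β = {+, A3 + A4}. Rewrite as A1 → β A1' and A1' → α A1' | ε.

S -> * + | id id | * | + A1; A1 -> + A1' | A3 + A4 A1'; A4 -> * id | id + *; A3 -> id * | S | S S id | + A1 *; A1' -> + + A1' | eps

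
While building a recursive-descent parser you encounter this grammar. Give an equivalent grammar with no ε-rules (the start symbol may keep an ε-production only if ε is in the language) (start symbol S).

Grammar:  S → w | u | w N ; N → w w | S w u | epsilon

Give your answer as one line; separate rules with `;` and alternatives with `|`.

S → w | u | w N; N → w w | S w u

Nullable nonterminals: {N}.
ε ∉ L(G), so no ε-production is kept.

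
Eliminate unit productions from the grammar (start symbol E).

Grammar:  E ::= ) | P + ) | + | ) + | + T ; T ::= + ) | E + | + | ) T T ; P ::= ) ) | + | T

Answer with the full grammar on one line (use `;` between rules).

Unit pairs: P ⇒* {T}.
For every A with A ⇒* B via unit rules, add B's non-unit alternatives to A; then delete every rule of the form X → Y.

E ::= ) | P + ) | + | ) + | + T; T ::= + ) | E + | + | ) T T; P ::= ) ) | + | + ) | E + | ) T T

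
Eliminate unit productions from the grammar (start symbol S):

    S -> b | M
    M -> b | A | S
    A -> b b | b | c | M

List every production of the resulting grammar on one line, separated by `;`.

Unit pairs: A ⇒* {M, S}; M ⇒* {A, S}; S ⇒* {A, M}.
Replace each nonterminal's rules with the union of the non-unit rules of every nonterminal it unit-derives.

S -> b b | b | c; M -> b b | b | c; A -> b | b b | c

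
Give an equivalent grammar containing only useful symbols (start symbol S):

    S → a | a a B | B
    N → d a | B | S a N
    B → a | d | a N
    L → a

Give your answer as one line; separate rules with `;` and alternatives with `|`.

S → a | a a B | B; N → d a | B | S a N; B → a | d | a N

Generating nonterminals: {B, L, N, S}.
Reachable from S after that: {B, N, S}.
Removed useless symbols: {L} and every production mentioning them.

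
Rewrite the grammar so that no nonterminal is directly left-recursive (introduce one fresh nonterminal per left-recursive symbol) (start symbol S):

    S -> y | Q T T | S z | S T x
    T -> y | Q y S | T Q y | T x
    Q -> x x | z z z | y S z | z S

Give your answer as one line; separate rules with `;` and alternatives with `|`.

Left recursion appears on S, T.
For S: α = {z, T x}, β = {y, Q T T}. Rewrite as S → β S' and S' → α S' | ε.
For T: α = {Q y, x}, β = {y, Q y S}. Rewrite as T → β T' and T' → α T' | ε.

S -> y S' | Q T T S'; T -> y T' | Q y S T'; Q -> x x | z z z | y S z | z S; S' -> z S' | T x S' | ε; T' -> Q y T' | x T' | ε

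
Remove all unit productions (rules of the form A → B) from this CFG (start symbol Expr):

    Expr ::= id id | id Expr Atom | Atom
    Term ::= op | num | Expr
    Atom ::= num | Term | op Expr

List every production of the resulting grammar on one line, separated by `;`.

Expr ::= op | num | op Expr | id id | id Expr Atom; Term ::= op | num | op Expr | id id | id Expr Atom; Atom ::= op | num | op Expr | id id | id Expr Atom

Unit pairs: Atom ⇒* {Expr, Term}; Expr ⇒* {Atom, Term}; Term ⇒* {Atom, Expr}.
Replace each nonterminal's rules with the union of the non-unit rules of every nonterminal it unit-derives.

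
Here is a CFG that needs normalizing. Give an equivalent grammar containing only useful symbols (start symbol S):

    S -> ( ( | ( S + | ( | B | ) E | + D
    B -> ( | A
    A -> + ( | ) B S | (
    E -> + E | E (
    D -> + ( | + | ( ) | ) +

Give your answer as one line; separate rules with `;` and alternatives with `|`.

S -> ( ( | ( S + | ( | B | + D; B -> ( | A; A -> + ( | ) B S | (; D -> + ( | + | ( ) | ) +

Generating nonterminals: {A, B, D, S}.
Reachable from S after that: {A, B, D, S}.
Removed useless symbols: {E} and every production mentioning them.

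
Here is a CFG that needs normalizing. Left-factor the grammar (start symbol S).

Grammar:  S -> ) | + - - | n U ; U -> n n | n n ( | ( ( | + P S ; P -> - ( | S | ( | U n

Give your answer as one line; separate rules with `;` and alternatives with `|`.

U has alternatives sharing prefix 'n n': factor to U → n n U' with U' → ε | (.

S -> ) | + - - | n U; U -> ( ( | + P S | n n U'; P -> - ( | S | ( | U n; U' -> ε | (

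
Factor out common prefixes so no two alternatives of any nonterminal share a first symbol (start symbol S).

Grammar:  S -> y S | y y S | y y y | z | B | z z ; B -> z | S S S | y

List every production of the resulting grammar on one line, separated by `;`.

S -> B | y S' | z S''; B -> z | S S S | y; S' -> S | y S'''; S'' -> ε | z; S''' -> S | y

S has alternatives sharing prefix 'y': factor to S → y S' with S' → S | y S | y y.
S has alternatives sharing prefix 'z': factor to S → z S'' with S'' → ε | z.
S' has alternatives sharing prefix 'y': factor to S' → y S''' with S''' → S | y.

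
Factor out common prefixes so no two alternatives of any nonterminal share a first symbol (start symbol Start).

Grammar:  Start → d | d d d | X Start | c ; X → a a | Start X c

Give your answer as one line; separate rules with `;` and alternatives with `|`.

Start has alternatives sharing prefix 'd': factor to Start → d Start1 with Start1 → ε | d d.

Start → X Start | c | d Start1; X → a a | Start X c; Start1 → ε | d d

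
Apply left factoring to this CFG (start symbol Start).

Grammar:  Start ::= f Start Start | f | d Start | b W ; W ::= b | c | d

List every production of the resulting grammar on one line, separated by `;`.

Start ::= d Start | b W | f Start1; W ::= b | c | d; Start1 ::= Start Start | ε

Start has alternatives sharing prefix 'f': factor to Start → f Start1 with Start1 → Start Start | ε.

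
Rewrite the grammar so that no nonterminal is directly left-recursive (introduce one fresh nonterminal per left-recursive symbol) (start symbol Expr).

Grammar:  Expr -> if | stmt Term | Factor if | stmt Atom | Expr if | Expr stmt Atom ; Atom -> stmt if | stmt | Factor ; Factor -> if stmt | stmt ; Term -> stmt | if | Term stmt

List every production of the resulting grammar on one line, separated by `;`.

Expr, Term are directly left-recursive.
For Expr: α = {if, stmt Atom}, β = {if, stmt Term, Factor if, stmt Atom}. Rewrite as Expr → β Expr1 and Expr1 → α Expr1 | ε.
For Term: α = {stmt}, β = {stmt, if}. Rewrite as Term → β Term1 and Term1 → α Term1 | ε.

Expr -> if Expr1 | stmt Term Expr1 | Factor if Expr1 | stmt Atom Expr1; Atom -> stmt if | stmt | Factor; Factor -> if stmt | stmt; Term -> stmt Term1 | if Term1; Expr1 -> if Expr1 | stmt Atom Expr1 | ε; Term1 -> stmt Term1 | ε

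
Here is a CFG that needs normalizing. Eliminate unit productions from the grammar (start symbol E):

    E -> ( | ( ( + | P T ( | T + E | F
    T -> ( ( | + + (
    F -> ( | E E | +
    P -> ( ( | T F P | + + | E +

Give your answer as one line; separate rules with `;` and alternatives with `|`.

E -> ( | ( ( + | P T ( | T + E | E E | +; T -> ( ( | + + (; F -> ( | E E | +; P -> ( ( | T F P | + + | E +

Unit pairs: E ⇒* {F}.
Replace each nonterminal's rules with the union of the non-unit rules of every nonterminal it unit-derives.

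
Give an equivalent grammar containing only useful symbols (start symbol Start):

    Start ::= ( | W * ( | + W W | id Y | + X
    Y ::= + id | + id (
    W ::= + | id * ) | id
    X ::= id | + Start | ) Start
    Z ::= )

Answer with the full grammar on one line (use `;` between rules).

Start ::= ( | W * ( | + W W | id Y | + X; Y ::= + id | + id (; W ::= + | id * ) | id; X ::= id | + Start | ) Start

Generating nonterminals: {Start, W, X, Y, Z}.
Reachable from Start after that: {Start, W, X, Y}.
Removed useless symbols: {Z} and every production mentioning them.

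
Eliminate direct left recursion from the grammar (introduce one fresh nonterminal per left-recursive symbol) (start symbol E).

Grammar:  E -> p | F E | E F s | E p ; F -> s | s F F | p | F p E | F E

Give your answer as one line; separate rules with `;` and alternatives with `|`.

Left recursion appears on E, F.
For E: α = {F s, p}, β = {p, F E}. Rewrite as E → β E' and E' → α E' | ε.
For F: α = {p E, E}, β = {s, s F F, p}. Rewrite as F → β F' and F' → α F' | ε.

E -> p E' | F E E'; F -> s F' | s F F F' | p F'; E' -> F s E' | p E' | ε; F' -> p E F' | E F' | ε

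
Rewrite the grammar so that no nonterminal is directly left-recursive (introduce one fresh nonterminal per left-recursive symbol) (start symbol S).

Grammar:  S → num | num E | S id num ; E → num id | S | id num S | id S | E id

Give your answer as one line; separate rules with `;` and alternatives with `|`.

Left recursion appears on S, E.
For S: α = {id num}, β = {num, num E}. Rewrite as S → β S' and S' → α S' | ε.
For E: α = {id}, β = {num id, S, id num S, id S}. Rewrite as E → β E' and E' → α E' | ε.

S → num S' | num E S'; E → num id E' | S E' | id num S E' | id S E'; S' → id num S' | ε; E' → id E' | ε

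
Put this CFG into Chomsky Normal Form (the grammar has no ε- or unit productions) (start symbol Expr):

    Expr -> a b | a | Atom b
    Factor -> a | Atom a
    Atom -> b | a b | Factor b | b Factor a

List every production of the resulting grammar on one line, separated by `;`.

Introduce a nonterminal for each terminal appearing in a rule of length ≥ 2: X1 → a, X2 → b.
Binarize each right-hand side of length ≥ 3 by chaining fresh nonterminals (Y1, Y2, …): affected rules were Atom → X2 Factor X1.

Expr -> X1 X2 | a | Atom X2; Factor -> a | Atom X1; Atom -> b | X1 X2 | Factor X2 | X2 Y1; X1 -> a; X2 -> b; Y1 -> Factor X1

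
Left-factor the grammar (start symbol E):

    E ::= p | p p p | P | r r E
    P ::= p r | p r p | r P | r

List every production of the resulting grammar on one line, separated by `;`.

E ::= P | r r E | p E'; P ::= p r P' | r P''; E' ::= ε | p p; P' ::= ε | p; P'' ::= P | ε

E has alternatives sharing prefix 'p': factor to E → p E' with E' → ε | p p.
P has alternatives sharing prefix 'p r': factor to P → p r P' with P' → ε | p.
P has alternatives sharing prefix 'r': factor to P → r P'' with P'' → P | ε.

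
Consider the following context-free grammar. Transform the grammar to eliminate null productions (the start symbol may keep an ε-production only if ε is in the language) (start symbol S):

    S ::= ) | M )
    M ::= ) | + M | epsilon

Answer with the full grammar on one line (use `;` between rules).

Nullable nonterminals: {M}.
ε ∉ L(G), so no ε-production is kept.
Expand every rule over subsets of its nullable positions: M → + M gives + M | +.

S ::= ) | M ); M ::= ) | + M | +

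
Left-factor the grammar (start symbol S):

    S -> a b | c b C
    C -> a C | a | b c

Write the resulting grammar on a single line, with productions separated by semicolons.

S -> a b | c b C; C -> b c | a C'; C' -> C | ε

C has alternatives sharing prefix 'a': factor to C → a C' with C' → C | ε.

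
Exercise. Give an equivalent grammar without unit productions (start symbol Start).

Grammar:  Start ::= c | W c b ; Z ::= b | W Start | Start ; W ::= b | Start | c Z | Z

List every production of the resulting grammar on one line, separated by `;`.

Unit pairs: W ⇒* {Start, Z}; Z ⇒* {Start}.
For each unit pair (A, B), copy every non-unit production of B to A, then drop all unit productions.

Start ::= c | W c b; Z ::= b | W Start | c | W c b; W ::= b | W Start | c | W c b | c Z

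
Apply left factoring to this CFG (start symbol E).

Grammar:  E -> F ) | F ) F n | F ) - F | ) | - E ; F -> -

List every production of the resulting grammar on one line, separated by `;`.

E has alternatives sharing prefix 'F )': factor to E → F ) E' with E' → ε | F n | - F.

E -> ) | - E | F ) E'; F -> -; E' -> ε | F n | - F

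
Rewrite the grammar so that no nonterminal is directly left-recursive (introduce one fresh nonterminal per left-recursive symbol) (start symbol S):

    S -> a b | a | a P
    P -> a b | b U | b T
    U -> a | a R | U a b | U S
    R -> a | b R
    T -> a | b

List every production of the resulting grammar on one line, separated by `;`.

Directly left-recursive nonterminal: U.
For U: α = {a b, S}, β = {a, a R}. Rewrite as U → β U' and U' → α U' | ε.

S -> a b | a | a P; P -> a b | b U | b T; U -> a U' | a R U'; R -> a | b R; T -> a | b; U' -> a b U' | S U' | ε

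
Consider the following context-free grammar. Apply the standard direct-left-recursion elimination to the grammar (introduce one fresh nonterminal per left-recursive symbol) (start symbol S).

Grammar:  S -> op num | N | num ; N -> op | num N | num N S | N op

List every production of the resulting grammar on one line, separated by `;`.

Directly left-recursive nonterminal: N.
For N: α = {op}, β = {op, num N, num N S}. Rewrite as N → β N' and N' → α N' | ε.

S -> op num | N | num; N -> op N' | num N N' | num N S N'; N' -> op N' | ε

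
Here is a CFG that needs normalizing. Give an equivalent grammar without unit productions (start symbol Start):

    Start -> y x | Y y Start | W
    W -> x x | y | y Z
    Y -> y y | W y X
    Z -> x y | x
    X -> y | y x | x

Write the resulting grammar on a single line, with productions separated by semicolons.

Unit pairs: Start ⇒* {W}.
For each unit pair (A, B), copy every non-unit production of B to A, then drop all unit productions.

Start -> y x | Y y Start | x x | y | y Z; W -> x x | y | y Z; Y -> y y | W y X; Z -> x y | x; X -> y | y x | x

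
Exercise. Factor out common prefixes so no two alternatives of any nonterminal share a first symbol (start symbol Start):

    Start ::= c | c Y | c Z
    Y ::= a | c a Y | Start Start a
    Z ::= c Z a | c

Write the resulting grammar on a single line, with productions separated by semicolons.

Start ::= c Start1; Y ::= a | c a Y | Start Start a; Z ::= c Z1; Start1 ::= ε | Y | Z; Z1 ::= Z a | ε

Start has alternatives sharing prefix 'c': factor to Start → c Start1 with Start1 → ε | Y | Z.
Z has alternatives sharing prefix 'c': factor to Z → c Z1 with Z1 → Z a | ε.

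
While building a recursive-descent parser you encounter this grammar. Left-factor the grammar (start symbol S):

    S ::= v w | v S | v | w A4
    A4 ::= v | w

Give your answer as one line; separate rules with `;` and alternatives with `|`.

S has alternatives sharing prefix 'v': factor to S → v S' with S' → w | S | ε.

S ::= w A4 | v S'; A4 ::= v | w; S' ::= w | S | ε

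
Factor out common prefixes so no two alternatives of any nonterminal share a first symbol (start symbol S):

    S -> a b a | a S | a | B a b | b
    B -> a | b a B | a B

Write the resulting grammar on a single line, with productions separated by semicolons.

S has alternatives sharing prefix 'a': factor to S → a S' with S' → b a | S | ε.
B has alternatives sharing prefix 'a': factor to B → a B' with B' → ε | B.

S -> B a b | b | a S'; B -> b a B | a B'; S' -> b a | S | ε; B' -> ε | B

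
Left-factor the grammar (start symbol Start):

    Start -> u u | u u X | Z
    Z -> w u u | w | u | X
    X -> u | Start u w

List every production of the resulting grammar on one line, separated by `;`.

Start -> Z | u u Start1; Z -> u | X | w Z1; X -> u | Start u w; Start1 -> ε | X; Z1 -> u u | ε

Start has alternatives sharing prefix 'u u': factor to Start → u u Start1 with Start1 → ε | X.
Z has alternatives sharing prefix 'w': factor to Z → w Z1 with Z1 → u u | ε.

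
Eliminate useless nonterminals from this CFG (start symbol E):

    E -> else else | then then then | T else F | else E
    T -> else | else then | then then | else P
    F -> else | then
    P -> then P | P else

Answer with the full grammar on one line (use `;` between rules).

E -> else else | then then then | T else F | else E; T -> else | else then | then then; F -> else | then

Generating nonterminals: {E, F, T}.
Reachable from E after that: {E, F, T}.
Removed useless symbols: {P} and every production mentioning them.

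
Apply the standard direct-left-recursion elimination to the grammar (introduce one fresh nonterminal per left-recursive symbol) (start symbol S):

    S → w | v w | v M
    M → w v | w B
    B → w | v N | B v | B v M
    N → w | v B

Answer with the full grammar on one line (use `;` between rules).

S → w | v w | v M; M → w v | w B; B → w B' | v N B'; N → w | v B; B' → v B' | v M B' | ε

Left recursion appears on B.
For B: α = {v, v M}, β = {w, v N}. Rewrite as B → β B' and B' → α B' | ε.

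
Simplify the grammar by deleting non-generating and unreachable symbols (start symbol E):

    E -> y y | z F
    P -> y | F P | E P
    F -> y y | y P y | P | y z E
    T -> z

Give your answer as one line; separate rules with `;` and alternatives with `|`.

E -> y y | z F; P -> y | F P | E P; F -> y y | y P y | P | y z E

Generating nonterminals: {E, F, P, T}.
Reachable from E after that: {E, F, P}.
Removed useless symbols: {T} and every production mentioning them.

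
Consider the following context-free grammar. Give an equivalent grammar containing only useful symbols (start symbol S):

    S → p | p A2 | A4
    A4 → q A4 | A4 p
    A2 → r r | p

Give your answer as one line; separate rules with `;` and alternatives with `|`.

S → p | p A2; A2 → r r | p

Generating nonterminals: {A2, S}.
Reachable from S after that: {A2, S}.
Removed useless symbols: {A4} and every production mentioning them.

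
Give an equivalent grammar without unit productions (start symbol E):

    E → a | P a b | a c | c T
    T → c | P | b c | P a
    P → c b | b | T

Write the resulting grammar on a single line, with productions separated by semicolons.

E → a | P a b | a c | c T; T → c b | b | c | b c | P a; P → c b | b | c | b c | P a

Unit pairs: P ⇒* {T}; T ⇒* {P}.
For every A with A ⇒* B via unit rules, add B's non-unit alternatives to A; then delete every rule of the form X → Y.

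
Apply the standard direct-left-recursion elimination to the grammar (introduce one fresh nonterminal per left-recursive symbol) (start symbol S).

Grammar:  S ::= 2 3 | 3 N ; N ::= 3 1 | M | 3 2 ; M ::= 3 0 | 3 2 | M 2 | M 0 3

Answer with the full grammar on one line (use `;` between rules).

S ::= 2 3 | 3 N; N ::= 3 1 | M | 3 2; M ::= 3 0 M' | 3 2 M'; M' ::= 2 M' | 0 3 M' | ε

Directly left-recursive nonterminal: M.
For M: α = {2, 0 3}, β = {3 0, 3 2}. Rewrite as M → β M' and M' → α M' | ε.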